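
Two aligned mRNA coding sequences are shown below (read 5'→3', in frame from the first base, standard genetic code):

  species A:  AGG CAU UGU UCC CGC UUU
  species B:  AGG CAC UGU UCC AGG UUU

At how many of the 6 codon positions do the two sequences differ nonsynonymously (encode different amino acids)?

0

Codon 1: AGG Arg / AGG Arg — identical.
Codon 2: CAU His / CAC His — synonymous.
Codon 3: UGU Cys / UGU Cys — identical.
Codon 4: UCC Ser / UCC Ser — identical.
Codon 5: CGC Arg / AGG Arg — synonymous.
Codon 6: UUU Phe / UUU Phe — identical.
Nonsynonymous differences: 0.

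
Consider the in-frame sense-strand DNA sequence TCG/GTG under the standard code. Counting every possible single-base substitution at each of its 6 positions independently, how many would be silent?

6

Codon 1 (TCG, Ser): 3 synonymous substitutions.
Codon 2 (GTG, Val): 3 synonymous substitutions.
Total: 3 + 3 = 6.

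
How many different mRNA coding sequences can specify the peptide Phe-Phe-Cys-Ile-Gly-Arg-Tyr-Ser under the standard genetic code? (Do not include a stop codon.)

6912

Phe: 2 codons.
Phe: 2 codons.
Cys: 2 codons.
Ile: 3 codons.
Gly: 4 codons.
Arg: 6 codons.
Tyr: 2 codons.
Ser: 6 codons.
2 × 2 × 2 × 3 × 4 × 6 × 2 × 6 = 6912.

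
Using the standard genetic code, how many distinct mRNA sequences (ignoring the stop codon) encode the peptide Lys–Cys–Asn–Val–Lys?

64

Lys: 2 codons.
Cys: 2 codons.
Asn: 2 codons.
Val: 4 codons.
Lys: 2 codons.
2 × 2 × 2 × 4 × 2 = 64.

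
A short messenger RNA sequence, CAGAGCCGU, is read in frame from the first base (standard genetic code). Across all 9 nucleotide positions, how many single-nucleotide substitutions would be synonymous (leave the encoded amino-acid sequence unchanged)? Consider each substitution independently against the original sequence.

5

Codon 1 (CAG, Gln): 1 synonymous substitution.
Codon 2 (AGC, Ser): 1 synonymous substitution.
Codon 3 (CGU, Arg): 3 synonymous substitutions.
Total: 1 + 1 + 3 = 5.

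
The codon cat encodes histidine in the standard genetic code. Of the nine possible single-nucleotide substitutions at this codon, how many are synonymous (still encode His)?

Position 1: none → 0 synonymous.
Position 2: none → 0 synonymous.
Position 3: CAC → 1 synonymous.
Total: 0 + 0 + 1 = 1.

1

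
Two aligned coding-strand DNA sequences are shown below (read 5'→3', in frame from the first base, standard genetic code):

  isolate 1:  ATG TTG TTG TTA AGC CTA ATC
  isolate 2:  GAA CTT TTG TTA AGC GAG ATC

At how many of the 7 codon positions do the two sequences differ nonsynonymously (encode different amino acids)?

Codon 1: ATG Met / GAA Glu — nonsynonymous.
Codon 2: TTG Leu / CTT Leu — synonymous.
Codon 3: TTG Leu / TTG Leu — identical.
Codon 4: TTA Leu / TTA Leu — identical.
Codon 5: AGC Ser / AGC Ser — identical.
Codon 6: CTA Leu / GAG Glu — nonsynonymous.
Codon 7: ATC Ile / ATC Ile — identical.
Nonsynonymous differences: 2.

2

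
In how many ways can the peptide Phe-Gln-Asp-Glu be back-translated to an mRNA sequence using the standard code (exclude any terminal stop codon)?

Phe: 2 codons.
Gln: 2 codons.
Asp: 2 codons.
Glu: 2 codons.
2 × 2 × 2 × 2 = 16.

16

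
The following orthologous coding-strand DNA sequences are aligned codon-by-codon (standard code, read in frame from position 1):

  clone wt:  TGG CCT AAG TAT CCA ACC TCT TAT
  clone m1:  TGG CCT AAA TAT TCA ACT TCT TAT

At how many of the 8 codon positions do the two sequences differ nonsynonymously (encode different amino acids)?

1

Codon 1: TGG Trp / TGG Trp — identical.
Codon 2: CCT Pro / CCT Pro — identical.
Codon 3: AAG Lys / AAA Lys — synonymous.
Codon 4: TAT Tyr / TAT Tyr — identical.
Codon 5: CCA Pro / TCA Ser — nonsynonymous.
Codon 6: ACC Thr / ACT Thr — synonymous.
Codon 7: TCT Ser / TCT Ser — identical.
Codon 8: TAT Tyr / TAT Tyr — identical.
Nonsynonymous differences: 1.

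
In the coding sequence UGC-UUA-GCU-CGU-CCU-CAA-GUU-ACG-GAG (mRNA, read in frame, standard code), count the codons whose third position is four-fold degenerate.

Codon 1 UGC (Cys): third position 2-fold.
Codon 2 UUA (Leu): third position 2-fold.
Codon 3 GCU (Ala): third position 4-fold.
Codon 4 CGU (Arg): third position 4-fold.
Codon 5 CCU (Pro): third position 4-fold.
Codon 6 CAA (Gln): third position 2-fold.
Codon 7 GUU (Val): third position 4-fold.
Codon 8 ACG (Thr): third position 4-fold.
Codon 9 GAG (Glu): third position 2-fold.
Four-fold degenerate third positions: 5.

5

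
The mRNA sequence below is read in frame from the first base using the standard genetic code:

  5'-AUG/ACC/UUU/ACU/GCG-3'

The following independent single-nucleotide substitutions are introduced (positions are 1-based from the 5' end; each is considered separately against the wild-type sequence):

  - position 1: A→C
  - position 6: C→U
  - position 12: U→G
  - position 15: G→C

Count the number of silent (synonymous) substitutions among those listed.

3

Codon 1: AUG (Met) → CUG (Leu) — missense.
Codon 2: ACC (Thr) → ACU (Thr) — synonymous.
Codon 4: ACU (Thr) → ACG (Thr) — synonymous.
Codon 5: GCG (Ala) → GCC (Ala) — synonymous.
Synonymous: 3 of 4.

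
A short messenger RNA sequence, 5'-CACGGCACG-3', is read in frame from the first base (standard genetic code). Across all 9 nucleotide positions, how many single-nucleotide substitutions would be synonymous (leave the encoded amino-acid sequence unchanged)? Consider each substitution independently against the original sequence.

Codon 1 (CAC, His): 1 synonymous substitution.
Codon 2 (GGC, Gly): 3 synonymous substitutions.
Codon 3 (ACG, Thr): 3 synonymous substitutions.
Total: 1 + 3 + 3 = 7.

7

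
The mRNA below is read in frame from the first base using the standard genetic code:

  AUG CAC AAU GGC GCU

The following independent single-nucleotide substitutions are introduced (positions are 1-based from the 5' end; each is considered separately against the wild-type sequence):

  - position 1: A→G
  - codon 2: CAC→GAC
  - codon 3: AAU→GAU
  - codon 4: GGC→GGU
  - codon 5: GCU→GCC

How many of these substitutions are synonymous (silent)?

Codon 1: AUG (Met) → GUG (Val) — missense.
Codon 2: CAC (His) → GAC (Asp) — missense.
Codon 3: AAU (Asn) → GAU (Asp) — missense.
Codon 4: GGC (Gly) → GGU (Gly) — synonymous.
Codon 5: GCU (Ala) → GCC (Ala) — synonymous.
Synonymous: 2 of 5.

2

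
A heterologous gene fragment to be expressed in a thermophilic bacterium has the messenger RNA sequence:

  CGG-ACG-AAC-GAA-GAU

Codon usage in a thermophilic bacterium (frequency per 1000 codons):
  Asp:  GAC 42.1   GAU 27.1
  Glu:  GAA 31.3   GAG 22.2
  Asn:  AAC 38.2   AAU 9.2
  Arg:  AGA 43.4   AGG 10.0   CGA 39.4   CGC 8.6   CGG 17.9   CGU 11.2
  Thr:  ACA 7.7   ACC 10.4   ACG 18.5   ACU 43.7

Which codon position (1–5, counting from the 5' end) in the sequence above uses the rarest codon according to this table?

1

Codon 1 CGG (Arg): 17.9 per 1000.
Codon 2 ACG (Thr): 18.5 per 1000.
Codon 3 AAC (Asn): 38.2 per 1000.
Codon 4 GAA (Glu): 31.3 per 1000.
Codon 5 GAU (Asp): 27.1 per 1000.
Lowest frequency is 17.9 at codon 1.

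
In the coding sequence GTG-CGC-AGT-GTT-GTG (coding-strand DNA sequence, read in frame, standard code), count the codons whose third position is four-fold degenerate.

Codon 1 GTG (Val): third position 4-fold.
Codon 2 CGC (Arg): third position 4-fold.
Codon 3 AGT (Ser): third position 2-fold.
Codon 4 GTT (Val): third position 4-fold.
Codon 5 GTG (Val): third position 4-fold.
Four-fold degenerate third positions: 4.

4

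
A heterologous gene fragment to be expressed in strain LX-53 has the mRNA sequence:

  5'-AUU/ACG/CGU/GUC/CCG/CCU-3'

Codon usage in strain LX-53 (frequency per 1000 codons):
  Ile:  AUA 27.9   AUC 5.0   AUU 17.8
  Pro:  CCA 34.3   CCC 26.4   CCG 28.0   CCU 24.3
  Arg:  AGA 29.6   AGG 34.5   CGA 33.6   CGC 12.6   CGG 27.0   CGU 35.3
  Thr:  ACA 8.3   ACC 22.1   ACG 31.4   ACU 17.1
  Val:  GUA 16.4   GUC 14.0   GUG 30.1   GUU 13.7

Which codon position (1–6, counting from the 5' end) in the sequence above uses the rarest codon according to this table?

Codon 1 AUU (Ile): 17.8 per 1000.
Codon 2 ACG (Thr): 31.4 per 1000.
Codon 3 CGU (Arg): 35.3 per 1000.
Codon 4 GUC (Val): 14.0 per 1000.
Codon 5 CCG (Pro): 28.0 per 1000.
Codon 6 CCU (Pro): 24.3 per 1000.
Lowest frequency is 14.0 at codon 4.

4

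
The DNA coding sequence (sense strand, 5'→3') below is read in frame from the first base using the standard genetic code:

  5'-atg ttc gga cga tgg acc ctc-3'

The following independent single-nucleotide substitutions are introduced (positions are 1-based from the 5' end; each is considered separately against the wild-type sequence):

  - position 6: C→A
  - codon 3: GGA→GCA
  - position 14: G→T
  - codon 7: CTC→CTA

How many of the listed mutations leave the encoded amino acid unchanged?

1

Codon 2: TTC (Phe) → TTA (Leu) — missense.
Codon 3: GGA (Gly) → GCA (Ala) — missense.
Codon 5: TGG (Trp) → TTG (Leu) — missense.
Codon 7: CTC (Leu) → CTA (Leu) — synonymous.
Synonymous: 1 of 4.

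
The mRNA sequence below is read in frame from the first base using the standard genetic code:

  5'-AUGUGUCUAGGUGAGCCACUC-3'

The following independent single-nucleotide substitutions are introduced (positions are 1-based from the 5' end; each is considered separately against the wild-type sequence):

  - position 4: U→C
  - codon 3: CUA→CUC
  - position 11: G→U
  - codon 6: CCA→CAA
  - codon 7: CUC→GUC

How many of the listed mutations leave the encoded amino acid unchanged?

1

Codon 2: UGU (Cys) → CGU (Arg) — missense.
Codon 3: CUA (Leu) → CUC (Leu) — synonymous.
Codon 4: GGU (Gly) → GUU (Val) — missense.
Codon 6: CCA (Pro) → CAA (Gln) — missense.
Codon 7: CUC (Leu) → GUC (Val) — missense.
Synonymous: 1 of 5.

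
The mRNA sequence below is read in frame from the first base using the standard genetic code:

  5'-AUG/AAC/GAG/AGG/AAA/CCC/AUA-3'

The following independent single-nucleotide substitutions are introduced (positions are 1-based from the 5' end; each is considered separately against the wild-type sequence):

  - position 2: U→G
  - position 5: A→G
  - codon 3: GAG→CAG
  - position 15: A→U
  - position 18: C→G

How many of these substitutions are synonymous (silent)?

1

Codon 1: AUG (Met) → AGG (Arg) — missense.
Codon 2: AAC (Asn) → AGC (Ser) — missense.
Codon 3: GAG (Glu) → CAG (Gln) — missense.
Codon 5: AAA (Lys) → AAU (Asn) — missense.
Codon 6: CCC (Pro) → CCG (Pro) — synonymous.
Synonymous: 1 of 5.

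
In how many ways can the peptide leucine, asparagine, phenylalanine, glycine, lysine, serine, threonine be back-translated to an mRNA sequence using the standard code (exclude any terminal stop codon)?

Leu: 6 codons.
Asn: 2 codons.
Phe: 2 codons.
Gly: 4 codons.
Lys: 2 codons.
Ser: 6 codons.
Thr: 4 codons.
6 × 2 × 2 × 4 × 2 × 6 × 4 = 4608.

4608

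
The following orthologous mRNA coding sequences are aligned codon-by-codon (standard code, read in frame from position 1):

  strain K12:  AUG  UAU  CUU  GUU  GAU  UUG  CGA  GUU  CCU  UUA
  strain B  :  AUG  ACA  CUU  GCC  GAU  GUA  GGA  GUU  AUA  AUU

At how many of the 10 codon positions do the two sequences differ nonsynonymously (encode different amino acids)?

6

Codon 1: AUG Met / AUG Met — identical.
Codon 2: UAU Tyr / ACA Thr — nonsynonymous.
Codon 3: CUU Leu / CUU Leu — identical.
Codon 4: GUU Val / GCC Ala — nonsynonymous.
Codon 5: GAU Asp / GAU Asp — identical.
Codon 6: UUG Leu / GUA Val — nonsynonymous.
Codon 7: CGA Arg / GGA Gly — nonsynonymous.
Codon 8: GUU Val / GUU Val — identical.
Codon 9: CCU Pro / AUA Ile — nonsynonymous.
Codon 10: UUA Leu / AUU Ile — nonsynonymous.
Nonsynonymous differences: 6.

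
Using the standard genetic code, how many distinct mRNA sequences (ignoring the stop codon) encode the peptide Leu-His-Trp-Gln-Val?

Leu: 6 codons.
His: 2 codons.
Trp: 1 codon.
Gln: 2 codons.
Val: 4 codons.
6 × 2 × 1 × 2 × 4 = 96.

96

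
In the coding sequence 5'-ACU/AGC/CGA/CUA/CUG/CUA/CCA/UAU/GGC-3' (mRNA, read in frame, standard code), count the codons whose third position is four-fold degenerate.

7

Codon 1 ACU (Thr): third position 4-fold.
Codon 2 AGC (Ser): third position 2-fold.
Codon 3 CGA (Arg): third position 4-fold.
Codon 4 CUA (Leu): third position 4-fold.
Codon 5 CUG (Leu): third position 4-fold.
Codon 6 CUA (Leu): third position 4-fold.
Codon 7 CCA (Pro): third position 4-fold.
Codon 8 UAU (Tyr): third position 2-fold.
Codon 9 GGC (Gly): third position 4-fold.
Four-fold degenerate third positions: 7.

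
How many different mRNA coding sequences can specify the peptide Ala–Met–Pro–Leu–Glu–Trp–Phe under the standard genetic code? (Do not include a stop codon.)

Ala: 4 codons.
Met: 1 codon.
Pro: 4 codons.
Leu: 6 codons.
Glu: 2 codons.
Trp: 1 codon.
Phe: 2 codons.
4 × 1 × 4 × 6 × 2 × 1 × 2 = 384.

384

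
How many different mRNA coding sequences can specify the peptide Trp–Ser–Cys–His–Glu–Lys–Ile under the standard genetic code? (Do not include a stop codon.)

Trp: 1 codon.
Ser: 6 codons.
Cys: 2 codons.
His: 2 codons.
Glu: 2 codons.
Lys: 2 codons.
Ile: 3 codons.
1 × 6 × 2 × 2 × 2 × 2 × 3 = 288.

288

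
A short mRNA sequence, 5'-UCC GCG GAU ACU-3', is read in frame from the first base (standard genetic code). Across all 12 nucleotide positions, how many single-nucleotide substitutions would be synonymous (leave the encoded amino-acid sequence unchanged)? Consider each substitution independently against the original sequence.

Codon 1 (UCC, Ser): 3 synonymous substitutions.
Codon 2 (GCG, Ala): 3 synonymous substitutions.
Codon 3 (GAU, Asp): 1 synonymous substitution.
Codon 4 (ACU, Thr): 3 synonymous substitutions.
Total: 3 + 3 + 1 + 3 = 10.

10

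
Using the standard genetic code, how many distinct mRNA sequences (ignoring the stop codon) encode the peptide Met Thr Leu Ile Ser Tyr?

864

Met: 1 codon.
Thr: 4 codons.
Leu: 6 codons.
Ile: 3 codons.
Ser: 6 codons.
Tyr: 2 codons.
1 × 4 × 6 × 3 × 6 × 2 = 864.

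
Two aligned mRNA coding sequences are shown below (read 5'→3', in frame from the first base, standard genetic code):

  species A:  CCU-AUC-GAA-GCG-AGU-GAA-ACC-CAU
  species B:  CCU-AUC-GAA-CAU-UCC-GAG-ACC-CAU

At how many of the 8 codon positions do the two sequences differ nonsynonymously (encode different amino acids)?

Codon 1: CCU Pro / CCU Pro — identical.
Codon 2: AUC Ile / AUC Ile — identical.
Codon 3: GAA Glu / GAA Glu — identical.
Codon 4: GCG Ala / CAU His — nonsynonymous.
Codon 5: AGU Ser / UCC Ser — synonymous.
Codon 6: GAA Glu / GAG Glu — synonymous.
Codon 7: ACC Thr / ACC Thr — identical.
Codon 8: CAU His / CAU His — identical.
Nonsynonymous differences: 1.

1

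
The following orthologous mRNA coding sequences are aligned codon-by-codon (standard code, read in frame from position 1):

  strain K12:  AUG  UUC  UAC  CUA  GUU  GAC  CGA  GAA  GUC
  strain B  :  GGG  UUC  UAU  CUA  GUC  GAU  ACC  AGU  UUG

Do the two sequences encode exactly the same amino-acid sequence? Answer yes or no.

no

Codon 1: AUG Met / GGG Gly — nonsynonymous.
Codon 2: UUC Phe / UUC Phe — identical.
Codon 3: UAC Tyr / UAU Tyr — synonymous.
Codon 4: CUA Leu / CUA Leu — identical.
Codon 5: GUU Val / GUC Val — synonymous.
Codon 6: GAC Asp / GAU Asp — synonymous.
Codon 7: CGA Arg / ACC Thr — nonsynonymous.
Codon 8: GAA Glu / AGU Ser — nonsynonymous.
Codon 9: GUC Val / UUG Leu — nonsynonymous.
Nonsynonymous differences: 4 → different protein.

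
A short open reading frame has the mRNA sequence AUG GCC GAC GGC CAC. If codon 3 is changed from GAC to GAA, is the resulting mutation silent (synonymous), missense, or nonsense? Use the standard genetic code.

Position 9 falls in codon 3: GAC → Asp.
After the substitution the codon is GAA → Glu.
Asp ≠ Glu, so this is a missense mutation.

missense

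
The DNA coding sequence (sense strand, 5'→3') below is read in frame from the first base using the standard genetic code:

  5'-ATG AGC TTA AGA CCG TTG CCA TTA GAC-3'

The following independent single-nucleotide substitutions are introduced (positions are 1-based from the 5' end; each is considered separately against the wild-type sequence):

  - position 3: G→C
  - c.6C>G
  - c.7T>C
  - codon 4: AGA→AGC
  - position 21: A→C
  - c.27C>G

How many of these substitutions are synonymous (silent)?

Codon 1: ATG (Met) → ATC (Ile) — missense.
Codon 2: AGC (Ser) → AGG (Arg) — missense.
Codon 3: TTA (Leu) → CTA (Leu) — synonymous.
Codon 4: AGA (Arg) → AGC (Ser) — missense.
Codon 7: CCA (Pro) → CCC (Pro) — synonymous.
Codon 9: GAC (Asp) → GAG (Glu) — missense.
Synonymous: 2 of 6.

2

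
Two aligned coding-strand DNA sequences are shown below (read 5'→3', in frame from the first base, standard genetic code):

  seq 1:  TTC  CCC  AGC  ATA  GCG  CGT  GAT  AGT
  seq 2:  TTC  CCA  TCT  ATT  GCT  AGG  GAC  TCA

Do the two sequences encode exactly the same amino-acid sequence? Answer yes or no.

Codon 1: TTC Phe / TTC Phe — identical.
Codon 2: CCC Pro / CCA Pro — synonymous.
Codon 3: AGC Ser / TCT Ser — synonymous.
Codon 4: ATA Ile / ATT Ile — synonymous.
Codon 5: GCG Ala / GCT Ala — synonymous.
Codon 6: CGT Arg / AGG Arg — synonymous.
Codon 7: GAT Asp / GAC Asp — synonymous.
Codon 8: AGT Ser / TCA Ser — synonymous.
Nonsynonymous differences: 0 → same protein.

yes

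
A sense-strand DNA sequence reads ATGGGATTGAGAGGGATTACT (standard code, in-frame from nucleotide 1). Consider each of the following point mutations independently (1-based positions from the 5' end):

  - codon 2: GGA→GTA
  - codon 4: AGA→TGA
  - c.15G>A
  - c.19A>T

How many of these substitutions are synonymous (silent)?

1

Codon 2: GGA (Gly) → GTA (Val) — missense.
Codon 4: AGA (Arg) → TGA (Stop) — nonsense.
Codon 5: GGG (Gly) → GGA (Gly) — synonymous.
Codon 7: ACT (Thr) → TCT (Ser) — missense.
Synonymous: 1 of 4.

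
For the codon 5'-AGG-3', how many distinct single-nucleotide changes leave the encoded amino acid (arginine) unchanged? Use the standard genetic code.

2

Position 1: CGG → 1 synonymous.
Position 2: none → 0 synonymous.
Position 3: AGA → 1 synonymous.
Total: 1 + 0 + 1 = 2.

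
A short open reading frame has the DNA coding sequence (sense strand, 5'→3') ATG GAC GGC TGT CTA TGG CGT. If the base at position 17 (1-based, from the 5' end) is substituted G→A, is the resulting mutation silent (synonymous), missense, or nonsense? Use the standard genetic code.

Position 17 falls in codon 6: TGG → Trp.
After the substitution the codon is TAG → Stop.
The new codon is a stop codon, so this is a nonsense mutation.

nonsense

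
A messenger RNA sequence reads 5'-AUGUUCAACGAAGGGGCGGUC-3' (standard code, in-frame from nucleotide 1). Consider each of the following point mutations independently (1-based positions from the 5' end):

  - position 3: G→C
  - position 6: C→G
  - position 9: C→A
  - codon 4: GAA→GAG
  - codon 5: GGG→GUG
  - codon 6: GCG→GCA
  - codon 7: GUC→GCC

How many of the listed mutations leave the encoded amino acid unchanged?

2

Codon 1: AUG (Met) → AUC (Ile) — missense.
Codon 2: UUC (Phe) → UUG (Leu) — missense.
Codon 3: AAC (Asn) → AAA (Lys) — missense.
Codon 4: GAA (Glu) → GAG (Glu) — synonymous.
Codon 5: GGG (Gly) → GUG (Val) — missense.
Codon 6: GCG (Ala) → GCA (Ala) — synonymous.
Codon 7: GUC (Val) → GCC (Ala) — missense.
Synonymous: 2 of 7.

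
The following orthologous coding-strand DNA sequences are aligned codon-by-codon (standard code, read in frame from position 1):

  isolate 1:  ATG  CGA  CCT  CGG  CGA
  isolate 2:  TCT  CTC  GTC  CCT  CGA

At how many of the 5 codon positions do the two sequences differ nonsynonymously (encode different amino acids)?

Codon 1: ATG Met / TCT Ser — nonsynonymous.
Codon 2: CGA Arg / CTC Leu — nonsynonymous.
Codon 3: CCT Pro / GTC Val — nonsynonymous.
Codon 4: CGG Arg / CCT Pro — nonsynonymous.
Codon 5: CGA Arg / CGA Arg — identical.
Nonsynonymous differences: 4.

4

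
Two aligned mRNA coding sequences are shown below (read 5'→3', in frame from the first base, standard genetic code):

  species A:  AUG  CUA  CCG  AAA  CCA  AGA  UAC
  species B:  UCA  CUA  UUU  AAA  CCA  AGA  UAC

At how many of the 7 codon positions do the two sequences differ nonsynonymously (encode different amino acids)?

Codon 1: AUG Met / UCA Ser — nonsynonymous.
Codon 2: CUA Leu / CUA Leu — identical.
Codon 3: CCG Pro / UUU Phe — nonsynonymous.
Codon 4: AAA Lys / AAA Lys — identical.
Codon 5: CCA Pro / CCA Pro — identical.
Codon 6: AGA Arg / AGA Arg — identical.
Codon 7: UAC Tyr / UAC Tyr — identical.
Nonsynonymous differences: 2.

2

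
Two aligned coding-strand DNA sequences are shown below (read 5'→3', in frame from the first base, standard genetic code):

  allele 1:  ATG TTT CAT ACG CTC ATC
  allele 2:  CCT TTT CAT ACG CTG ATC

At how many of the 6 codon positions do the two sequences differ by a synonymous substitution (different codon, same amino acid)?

Codon 1: ATG Met / CCT Pro — nonsynonymous.
Codon 2: TTT Phe / TTT Phe — identical.
Codon 3: CAT His / CAT His — identical.
Codon 4: ACG Thr / ACG Thr — identical.
Codon 5: CTC Leu / CTG Leu — synonymous.
Codon 6: ATC Ile / ATC Ile — identical.
Synonymous differences: 1.

1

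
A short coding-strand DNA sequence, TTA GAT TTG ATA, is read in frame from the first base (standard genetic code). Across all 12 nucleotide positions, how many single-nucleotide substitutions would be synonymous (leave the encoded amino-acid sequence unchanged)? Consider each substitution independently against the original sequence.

7

Codon 1 (TTA, Leu): 2 synonymous substitutions.
Codon 2 (GAT, Asp): 1 synonymous substitution.
Codon 3 (TTG, Leu): 2 synonymous substitutions.
Codon 4 (ATA, Ile): 2 synonymous substitutions.
Total: 2 + 1 + 2 + 2 = 7.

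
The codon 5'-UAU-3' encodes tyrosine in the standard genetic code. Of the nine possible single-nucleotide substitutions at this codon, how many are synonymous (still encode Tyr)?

1

Position 1: none → 0 synonymous.
Position 2: none → 0 synonymous.
Position 3: UAC → 1 synonymous.
Total: 0 + 0 + 1 = 1.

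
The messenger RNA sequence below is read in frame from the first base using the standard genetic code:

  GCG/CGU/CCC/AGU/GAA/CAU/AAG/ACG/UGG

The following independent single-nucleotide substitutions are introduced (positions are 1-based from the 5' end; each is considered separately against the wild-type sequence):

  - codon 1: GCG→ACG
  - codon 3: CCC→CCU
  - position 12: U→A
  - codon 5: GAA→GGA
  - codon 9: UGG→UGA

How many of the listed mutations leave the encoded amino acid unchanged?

1

Codon 1: GCG (Ala) → ACG (Thr) — missense.
Codon 3: CCC (Pro) → CCU (Pro) — synonymous.
Codon 4: AGU (Ser) → AGA (Arg) — missense.
Codon 5: GAA (Glu) → GGA (Gly) — missense.
Codon 9: UGG (Trp) → UGA (Stop) — nonsense.
Synonymous: 1 of 5.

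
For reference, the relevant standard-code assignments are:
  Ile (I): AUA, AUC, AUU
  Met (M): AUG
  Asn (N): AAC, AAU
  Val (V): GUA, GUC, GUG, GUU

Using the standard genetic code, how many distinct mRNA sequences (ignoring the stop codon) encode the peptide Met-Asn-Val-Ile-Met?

24

Met: 1 codon.
Asn: 2 codons.
Val: 4 codons.
Ile: 3 codons.
Met: 1 codon.
1 × 2 × 4 × 3 × 1 = 24.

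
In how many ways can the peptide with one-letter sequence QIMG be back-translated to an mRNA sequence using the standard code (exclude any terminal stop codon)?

Gln: 2 codons.
Ile: 3 codons.
Met: 1 codon.
Gly: 4 codons.
2 × 3 × 1 × 4 = 24.

24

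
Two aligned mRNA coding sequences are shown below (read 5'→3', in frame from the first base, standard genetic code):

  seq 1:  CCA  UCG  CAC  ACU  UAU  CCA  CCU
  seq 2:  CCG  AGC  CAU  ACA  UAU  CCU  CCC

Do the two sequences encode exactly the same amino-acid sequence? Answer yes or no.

Codon 1: CCA Pro / CCG Pro — synonymous.
Codon 2: UCG Ser / AGC Ser — synonymous.
Codon 3: CAC His / CAU His — synonymous.
Codon 4: ACU Thr / ACA Thr — synonymous.
Codon 5: UAU Tyr / UAU Tyr — identical.
Codon 6: CCA Pro / CCU Pro — synonymous.
Codon 7: CCU Pro / CCC Pro — synonymous.
Nonsynonymous differences: 0 → same protein.

yes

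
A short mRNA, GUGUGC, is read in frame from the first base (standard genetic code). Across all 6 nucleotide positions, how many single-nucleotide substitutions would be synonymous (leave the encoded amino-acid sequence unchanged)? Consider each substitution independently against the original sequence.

Codon 1 (GUG, Val): 3 synonymous substitutions.
Codon 2 (UGC, Cys): 1 synonymous substitution.
Total: 3 + 1 = 4.

4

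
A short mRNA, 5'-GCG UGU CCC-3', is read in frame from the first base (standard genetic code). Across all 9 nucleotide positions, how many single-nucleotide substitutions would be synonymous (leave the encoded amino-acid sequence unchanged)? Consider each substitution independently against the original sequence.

7

Codon 1 (GCG, Ala): 3 synonymous substitutions.
Codon 2 (UGU, Cys): 1 synonymous substitution.
Codon 3 (CCC, Pro): 3 synonymous substitutions.
Total: 3 + 1 + 3 = 7.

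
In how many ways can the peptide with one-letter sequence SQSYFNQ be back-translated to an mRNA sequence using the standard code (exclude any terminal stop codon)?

1152

Ser: 6 codons.
Gln: 2 codons.
Ser: 6 codons.
Tyr: 2 codons.
Phe: 2 codons.
Asn: 2 codons.
Gln: 2 codons.
6 × 2 × 6 × 2 × 2 × 2 × 2 = 1152.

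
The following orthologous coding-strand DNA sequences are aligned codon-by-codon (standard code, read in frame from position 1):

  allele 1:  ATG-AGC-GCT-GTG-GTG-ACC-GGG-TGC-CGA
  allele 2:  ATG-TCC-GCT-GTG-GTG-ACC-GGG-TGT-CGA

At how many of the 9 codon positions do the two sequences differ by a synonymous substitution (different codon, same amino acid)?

Codon 1: ATG Met / ATG Met — identical.
Codon 2: AGC Ser / TCC Ser — synonymous.
Codon 3: GCT Ala / GCT Ala — identical.
Codon 4: GTG Val / GTG Val — identical.
Codon 5: GTG Val / GTG Val — identical.
Codon 6: ACC Thr / ACC Thr — identical.
Codon 7: GGG Gly / GGG Gly — identical.
Codon 8: TGC Cys / TGT Cys — synonymous.
Codon 9: CGA Arg / CGA Arg — identical.
Synonymous differences: 2.

2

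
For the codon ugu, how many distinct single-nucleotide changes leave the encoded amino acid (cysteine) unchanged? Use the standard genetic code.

1

Position 1: none → 0 synonymous.
Position 2: none → 0 synonymous.
Position 3: UGC → 1 synonymous.
Total: 0 + 0 + 1 = 1.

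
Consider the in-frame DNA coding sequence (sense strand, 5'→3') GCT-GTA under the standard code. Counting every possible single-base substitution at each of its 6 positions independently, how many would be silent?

Codon 1 (GCT, Ala): 3 synonymous substitutions.
Codon 2 (GTA, Val): 3 synonymous substitutions.
Total: 3 + 3 = 6.

6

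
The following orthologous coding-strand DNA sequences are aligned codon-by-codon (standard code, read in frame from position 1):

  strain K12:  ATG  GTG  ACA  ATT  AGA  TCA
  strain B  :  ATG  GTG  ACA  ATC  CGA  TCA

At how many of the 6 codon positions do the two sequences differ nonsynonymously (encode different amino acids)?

Codon 1: ATG Met / ATG Met — identical.
Codon 2: GTG Val / GTG Val — identical.
Codon 3: ACA Thr / ACA Thr — identical.
Codon 4: ATT Ile / ATC Ile — synonymous.
Codon 5: AGA Arg / CGA Arg — synonymous.
Codon 6: TCA Ser / TCA Ser — identical.
Nonsynonymous differences: 0.

0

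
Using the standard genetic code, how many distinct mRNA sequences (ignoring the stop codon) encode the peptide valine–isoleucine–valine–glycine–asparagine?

384

Val: 4 codons.
Ile: 3 codons.
Val: 4 codons.
Gly: 4 codons.
Asn: 2 codons.
4 × 3 × 4 × 4 × 2 = 384.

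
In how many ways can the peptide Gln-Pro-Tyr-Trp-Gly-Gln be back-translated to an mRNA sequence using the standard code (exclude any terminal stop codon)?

128

Gln: 2 codons.
Pro: 4 codons.
Tyr: 2 codons.
Trp: 1 codon.
Gly: 4 codons.
Gln: 2 codons.
2 × 4 × 2 × 1 × 4 × 2 = 128.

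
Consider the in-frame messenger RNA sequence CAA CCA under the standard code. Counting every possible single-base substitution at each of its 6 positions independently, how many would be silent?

Codon 1 (CAA, Gln): 1 synonymous substitution.
Codon 2 (CCA, Pro): 3 synonymous substitutions.
Total: 1 + 3 = 4.

4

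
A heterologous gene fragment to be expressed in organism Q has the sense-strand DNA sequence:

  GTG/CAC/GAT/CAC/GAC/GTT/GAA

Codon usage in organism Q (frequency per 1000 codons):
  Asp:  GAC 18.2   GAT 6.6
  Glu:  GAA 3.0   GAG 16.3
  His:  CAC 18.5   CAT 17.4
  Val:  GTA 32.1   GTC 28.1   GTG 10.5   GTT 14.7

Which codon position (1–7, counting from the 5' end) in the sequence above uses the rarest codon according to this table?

7

Codon 1 GTG (Val): 10.5 per 1000.
Codon 2 CAC (His): 18.5 per 1000.
Codon 3 GAT (Asp): 6.6 per 1000.
Codon 4 CAC (His): 18.5 per 1000.
Codon 5 GAC (Asp): 18.2 per 1000.
Codon 6 GTT (Val): 14.7 per 1000.
Codon 7 GAA (Glu): 3.0 per 1000.
Lowest frequency is 3.0 at codon 7.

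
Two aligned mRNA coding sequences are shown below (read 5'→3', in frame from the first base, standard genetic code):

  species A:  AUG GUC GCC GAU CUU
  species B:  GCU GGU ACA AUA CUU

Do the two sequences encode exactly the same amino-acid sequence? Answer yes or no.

Codon 1: AUG Met / GCU Ala — nonsynonymous.
Codon 2: GUC Val / GGU Gly — nonsynonymous.
Codon 3: GCC Ala / ACA Thr — nonsynonymous.
Codon 4: GAU Asp / AUA Ile — nonsynonymous.
Codon 5: CUU Leu / CUU Leu — identical.
Nonsynonymous differences: 4 → different protein.

no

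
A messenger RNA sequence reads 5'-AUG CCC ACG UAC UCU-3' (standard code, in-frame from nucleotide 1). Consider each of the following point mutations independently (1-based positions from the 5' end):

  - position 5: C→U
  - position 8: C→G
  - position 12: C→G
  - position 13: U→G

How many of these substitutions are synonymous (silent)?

0

Codon 2: CCC (Pro) → CUC (Leu) — missense.
Codon 3: ACG (Thr) → AGG (Arg) — missense.
Codon 4: UAC (Tyr) → UAG (Stop) — nonsense.
Codon 5: UCU (Ser) → GCU (Ala) — missense.
Synonymous: 0 of 4.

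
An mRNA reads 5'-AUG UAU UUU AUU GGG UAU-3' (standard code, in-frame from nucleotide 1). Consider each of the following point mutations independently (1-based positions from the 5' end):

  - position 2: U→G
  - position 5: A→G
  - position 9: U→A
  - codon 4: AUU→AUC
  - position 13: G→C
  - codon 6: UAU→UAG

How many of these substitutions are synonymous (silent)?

1

Codon 1: AUG (Met) → AGG (Arg) — missense.
Codon 2: UAU (Tyr) → UGU (Cys) — missense.
Codon 3: UUU (Phe) → UUA (Leu) — missense.
Codon 4: AUU (Ile) → AUC (Ile) — synonymous.
Codon 5: GGG (Gly) → CGG (Arg) — missense.
Codon 6: UAU (Tyr) → UAG (Stop) — nonsense.
Synonymous: 1 of 6.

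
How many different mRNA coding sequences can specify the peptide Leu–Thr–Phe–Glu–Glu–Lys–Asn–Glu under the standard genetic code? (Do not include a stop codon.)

Leu: 6 codons.
Thr: 4 codons.
Phe: 2 codons.
Glu: 2 codons.
Glu: 2 codons.
Lys: 2 codons.
Asn: 2 codons.
Glu: 2 codons.
6 × 4 × 2 × 2 × 2 × 2 × 2 × 2 = 1536.

1536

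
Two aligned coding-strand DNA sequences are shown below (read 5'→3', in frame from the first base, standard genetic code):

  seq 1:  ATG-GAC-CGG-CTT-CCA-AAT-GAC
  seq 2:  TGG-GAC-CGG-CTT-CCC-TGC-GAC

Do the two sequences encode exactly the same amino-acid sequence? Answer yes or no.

Codon 1: ATG Met / TGG Trp — nonsynonymous.
Codon 2: GAC Asp / GAC Asp — identical.
Codon 3: CGG Arg / CGG Arg — identical.
Codon 4: CTT Leu / CTT Leu — identical.
Codon 5: CCA Pro / CCC Pro — synonymous.
Codon 6: AAT Asn / TGC Cys — nonsynonymous.
Codon 7: GAC Asp / GAC Asp — identical.
Nonsynonymous differences: 2 → different protein.

no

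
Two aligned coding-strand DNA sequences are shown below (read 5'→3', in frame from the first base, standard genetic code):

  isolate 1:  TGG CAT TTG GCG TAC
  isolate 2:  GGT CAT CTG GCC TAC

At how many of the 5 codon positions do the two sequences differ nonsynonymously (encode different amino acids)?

1

Codon 1: TGG Trp / GGT Gly — nonsynonymous.
Codon 2: CAT His / CAT His — identical.
Codon 3: TTG Leu / CTG Leu — synonymous.
Codon 4: GCG Ala / GCC Ala — synonymous.
Codon 5: TAC Tyr / TAC Tyr — identical.
Nonsynonymous differences: 1.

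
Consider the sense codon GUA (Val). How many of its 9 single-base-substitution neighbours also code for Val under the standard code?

Position 1: none → 0 synonymous.
Position 2: none → 0 synonymous.
Position 3: GUU, GUC, GUG → 3 synonymous.
Total: 0 + 0 + 3 = 3.

3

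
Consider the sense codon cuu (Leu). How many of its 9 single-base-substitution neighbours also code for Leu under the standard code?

Position 1: none → 0 synonymous.
Position 2: none → 0 synonymous.
Position 3: CUC, CUA, CUG → 3 synonymous.
Total: 0 + 0 + 3 = 3.

3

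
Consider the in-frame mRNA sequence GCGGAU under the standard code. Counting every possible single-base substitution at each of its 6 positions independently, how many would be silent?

Codon 1 (GCG, Ala): 3 synonymous substitutions.
Codon 2 (GAU, Asp): 1 synonymous substitution.
Total: 3 + 1 = 4.

4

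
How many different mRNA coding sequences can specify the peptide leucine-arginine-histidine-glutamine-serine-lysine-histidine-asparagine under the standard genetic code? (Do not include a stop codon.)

Leu: 6 codons.
Arg: 6 codons.
His: 2 codons.
Gln: 2 codons.
Ser: 6 codons.
Lys: 2 codons.
His: 2 codons.
Asn: 2 codons.
6 × 6 × 2 × 2 × 6 × 2 × 2 × 2 = 6912.

6912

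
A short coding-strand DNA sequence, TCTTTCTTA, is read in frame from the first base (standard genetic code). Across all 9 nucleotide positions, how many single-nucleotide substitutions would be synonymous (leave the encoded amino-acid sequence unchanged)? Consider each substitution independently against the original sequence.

6

Codon 1 (TCT, Ser): 3 synonymous substitutions.
Codon 2 (TTC, Phe): 1 synonymous substitution.
Codon 3 (TTA, Leu): 2 synonymous substitutions.
Total: 3 + 1 + 2 = 6.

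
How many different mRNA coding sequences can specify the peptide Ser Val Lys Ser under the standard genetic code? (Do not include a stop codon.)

288

Ser: 6 codons.
Val: 4 codons.
Lys: 2 codons.
Ser: 6 codons.
6 × 4 × 2 × 6 = 288.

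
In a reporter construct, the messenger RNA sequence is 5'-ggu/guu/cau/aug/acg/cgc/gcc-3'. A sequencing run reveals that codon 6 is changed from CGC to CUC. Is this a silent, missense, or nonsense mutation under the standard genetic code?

missense

Position 17 falls in codon 6: CGC → Arg.
After the substitution the codon is CUC → Leu.
Arg ≠ Leu, so this is a missense mutation.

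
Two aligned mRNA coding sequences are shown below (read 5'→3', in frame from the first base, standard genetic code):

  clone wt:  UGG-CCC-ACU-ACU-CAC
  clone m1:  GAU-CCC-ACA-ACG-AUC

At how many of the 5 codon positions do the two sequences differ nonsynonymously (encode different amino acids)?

2

Codon 1: UGG Trp / GAU Asp — nonsynonymous.
Codon 2: CCC Pro / CCC Pro — identical.
Codon 3: ACU Thr / ACA Thr — synonymous.
Codon 4: ACU Thr / ACG Thr — synonymous.
Codon 5: CAC His / AUC Ile — nonsynonymous.
Nonsynonymous differences: 2.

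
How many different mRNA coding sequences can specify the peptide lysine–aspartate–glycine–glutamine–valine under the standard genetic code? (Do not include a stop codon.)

128

Lys: 2 codons.
Asp: 2 codons.
Gly: 4 codons.
Gln: 2 codons.
Val: 4 codons.
2 × 2 × 4 × 2 × 4 = 128.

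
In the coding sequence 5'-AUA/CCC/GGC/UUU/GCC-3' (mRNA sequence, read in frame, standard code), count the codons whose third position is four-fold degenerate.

3

Codon 1 AUA (Ile): third position 3-fold.
Codon 2 CCC (Pro): third position 4-fold.
Codon 3 GGC (Gly): third position 4-fold.
Codon 4 UUU (Phe): third position 2-fold.
Codon 5 GCC (Ala): third position 4-fold.
Four-fold degenerate third positions: 3.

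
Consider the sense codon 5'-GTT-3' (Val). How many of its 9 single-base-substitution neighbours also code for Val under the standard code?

Position 1: none → 0 synonymous.
Position 2: none → 0 synonymous.
Position 3: GTC, GTA, GTG → 3 synonymous.
Total: 0 + 0 + 3 = 3.

3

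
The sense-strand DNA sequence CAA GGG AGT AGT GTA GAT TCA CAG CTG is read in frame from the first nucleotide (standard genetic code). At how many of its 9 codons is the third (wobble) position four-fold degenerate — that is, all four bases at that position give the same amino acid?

Codon 1 CAA (Gln): third position 2-fold.
Codon 2 GGG (Gly): third position 4-fold.
Codon 3 AGT (Ser): third position 2-fold.
Codon 4 AGT (Ser): third position 2-fold.
Codon 5 GTA (Val): third position 4-fold.
Codon 6 GAT (Asp): third position 2-fold.
Codon 7 TCA (Ser): third position 4-fold.
Codon 8 CAG (Gln): third position 2-fold.
Codon 9 CTG (Leu): third position 4-fold.
Four-fold degenerate third positions: 4.

4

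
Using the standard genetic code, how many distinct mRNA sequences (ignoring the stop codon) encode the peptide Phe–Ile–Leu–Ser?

216

Phe: 2 codons.
Ile: 3 codons.
Leu: 6 codons.
Ser: 6 codons.
2 × 3 × 6 × 6 = 216.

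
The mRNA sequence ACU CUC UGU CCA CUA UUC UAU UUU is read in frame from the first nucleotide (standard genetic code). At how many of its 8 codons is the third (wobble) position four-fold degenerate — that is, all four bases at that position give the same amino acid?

4

Codon 1 ACU (Thr): third position 4-fold.
Codon 2 CUC (Leu): third position 4-fold.
Codon 3 UGU (Cys): third position 2-fold.
Codon 4 CCA (Pro): third position 4-fold.
Codon 5 CUA (Leu): third position 4-fold.
Codon 6 UUC (Phe): third position 2-fold.
Codon 7 UAU (Tyr): third position 2-fold.
Codon 8 UUU (Phe): third position 2-fold.
Four-fold degenerate third positions: 4.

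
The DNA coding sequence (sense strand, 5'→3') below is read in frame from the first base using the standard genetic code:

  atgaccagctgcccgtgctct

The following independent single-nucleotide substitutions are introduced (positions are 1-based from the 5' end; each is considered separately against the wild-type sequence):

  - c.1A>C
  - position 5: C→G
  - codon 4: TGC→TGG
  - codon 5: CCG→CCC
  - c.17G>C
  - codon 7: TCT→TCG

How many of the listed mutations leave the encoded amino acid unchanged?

2

Codon 1: ATG (Met) → CTG (Leu) — missense.
Codon 2: ACC (Thr) → AGC (Ser) — missense.
Codon 4: TGC (Cys) → TGG (Trp) — missense.
Codon 5: CCG (Pro) → CCC (Pro) — synonymous.
Codon 6: TGC (Cys) → TCC (Ser) — missense.
Codon 7: TCT (Ser) → TCG (Ser) — synonymous.
Synonymous: 2 of 6.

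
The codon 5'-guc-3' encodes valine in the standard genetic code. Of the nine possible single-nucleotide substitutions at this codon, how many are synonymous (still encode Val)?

3

Position 1: none → 0 synonymous.
Position 2: none → 0 synonymous.
Position 3: GUU, GUA, GUG → 3 synonymous.
Total: 0 + 0 + 3 = 3.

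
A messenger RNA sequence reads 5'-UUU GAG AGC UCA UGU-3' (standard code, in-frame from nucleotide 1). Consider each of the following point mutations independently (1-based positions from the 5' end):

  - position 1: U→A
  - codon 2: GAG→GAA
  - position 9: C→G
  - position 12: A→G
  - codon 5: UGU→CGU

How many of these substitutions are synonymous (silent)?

2

Codon 1: UUU (Phe) → AUU (Ile) — missense.
Codon 2: GAG (Glu) → GAA (Glu) — synonymous.
Codon 3: AGC (Ser) → AGG (Arg) — missense.
Codon 4: UCA (Ser) → UCG (Ser) — synonymous.
Codon 5: UGU (Cys) → CGU (Arg) — missense.
Synonymous: 2 of 5.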